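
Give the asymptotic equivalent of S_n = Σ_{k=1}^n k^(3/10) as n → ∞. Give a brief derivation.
S_n ~ (10/13) · n^(13/10)

Integral comparison: Σ_{k=1}^n k^(3/10) = ∫_0^n x^(3/10) dx + O(n^(3/10)). The integral is n^(1 + 3/10) / (1 + 3/10) = n^((3+10)/10) / ((3+10)/10) = (10/13) · n^(13/10).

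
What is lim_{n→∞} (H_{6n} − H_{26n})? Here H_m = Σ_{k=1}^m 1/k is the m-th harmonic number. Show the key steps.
lim = ln(6/26) = ln(3/13)

Euler-Maclaurin gives H_m = ln m + γ + 1/(2m) + O(1/m^2). The γ and O(1/m) terms cancel in the difference:
  H_{6n} − H_{26n} = ln(6n) − ln(26n) + O(1/n) = ln(6/26) + O(1/n).
Hence the limit is ln(6/26) = ln(3/13).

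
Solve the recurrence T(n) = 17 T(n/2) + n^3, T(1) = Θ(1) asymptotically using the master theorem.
T(n) = Θ(n^(log_2 17))

Master theorem: compare f(n) = n^3 to n^(log_2 17) where log_2 17 ≈ 4.087. Since 3 < log_2 17, we have f(n) = O(n^(log_2 17 − ε)) for some ε > 0 — Case 1. Hence T(n) = Θ(n^(log_2 17)).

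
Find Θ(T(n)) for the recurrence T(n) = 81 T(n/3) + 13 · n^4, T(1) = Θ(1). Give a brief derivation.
T(n) = Θ(n^4 log n)

log_3 81 = 4, and f(n) = 13 · n^4 = Θ(n^(log_3 81)). This is Case 2 of the master theorem: T(n) = Θ(f(n) · log n) = Θ(n^4 log n).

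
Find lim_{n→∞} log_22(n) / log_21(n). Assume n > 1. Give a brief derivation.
lim = ln(21) / ln(22) = log_22(21)

Change of base: log_22(n) = ln n / ln 22 and log_21(n) = ln n / ln 21. The ratio is (ln n / ln 22) · (ln 21 / ln n) = ln 21 / ln 22, a constant independent of n. So the limit is ln 21 / ln 22 = log_22(21).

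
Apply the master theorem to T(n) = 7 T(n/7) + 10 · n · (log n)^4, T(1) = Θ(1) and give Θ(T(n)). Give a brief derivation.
T(n) = Θ(n · (log n)^5)

Here log_7 7 = 1 and f(n) = 10 · n · (log n)^4 = Θ(n^(log_7 7) · (log n)^4). This is the extended Case 2 of the master theorem (f matches the critical exponent up to log factors), giving T(n) = Θ(n^(log_7 7) · (log n)^(4+1)) = Θ(n · (log n)^5).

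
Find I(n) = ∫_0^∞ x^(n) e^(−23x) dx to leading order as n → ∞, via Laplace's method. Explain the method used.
I(n) ~ (sqrt(2π·n) / 23) · (n/(23e))^(n)

Write the integrand as exp(n ln x − 23x) and set f(x) = n ln x − 23x. Then f'(x) = n/x − 23 = 0 at x* = n/23, and f''(x*) = −n/x*^2 = −23^2/(n). Laplace's method (interior maximum) gives
  I(n) ~ e^(f(x*)) · sqrt(2π / |f''(x*)|)
        = exp(n ln(n/23) − n) · sqrt(2π · n / 23^2)
        = (n/23)^(n) e^(−n) · sqrt(2π·n) / 23
        = (sqrt(2π·n) / 23) · (n/(23e))^(n).
This matches Γ(n+1)/23^(n+1) with Stirling applied to Γ.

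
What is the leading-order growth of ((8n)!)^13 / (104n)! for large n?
((8n)!)^13/(104n)! ~ ((2π·8n)^(12/2) / sqrt(13)) · 13^(−13·8n)  →  0

Write N = 8n. Stirling: N! ~ sqrt(2π N)(N/e)^N and (13N)! ~ sqrt(2π·13N)·(13N/e)^(13N).
  (N!)^13/(13N)! ~ (2π N)^(13/2) (N/e)^(13N) / [sqrt(2π·13N) (13N/e)^(13N)]
     = (2π N)^(13/2) / sqrt(2π·13N) · (N/(13N))^(13N)
     = (2π N)^((13−1)/2) / sqrt(13) · 13^(−13N).
Since 13^13 > 1, the factor 13^(−13N) decays exponentially, so the ratio → 0. Substituting N = 8n gives the stated form.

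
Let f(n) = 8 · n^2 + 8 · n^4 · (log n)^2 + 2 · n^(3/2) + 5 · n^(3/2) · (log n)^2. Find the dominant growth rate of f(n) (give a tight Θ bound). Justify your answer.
f(n) ∈ Θ(n^4 · (log n)^2)

Compare the terms by growth order. For large n, n^a · (log n)^b dominates n^a' · (log n)^b' iff a > a', or (a = a' and b > b'). Ranking the 4 terms shows the dominant one is 8 · n^4 · (log n)^2. Hence f(n) ∈ Θ(n^4 · (log n)^2).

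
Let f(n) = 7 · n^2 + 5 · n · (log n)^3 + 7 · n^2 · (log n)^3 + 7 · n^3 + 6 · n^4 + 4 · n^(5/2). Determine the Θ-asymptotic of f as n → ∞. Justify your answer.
f(n) ∈ Θ(n^4)

Compare the terms by growth order. For large n, n^a · (log n)^b dominates n^a' · (log n)^b' iff a > a', or (a = a' and b > b'). Ranking the 6 terms shows the dominant one is 6 · n^4. Hence f(n) ∈ Θ(n^4).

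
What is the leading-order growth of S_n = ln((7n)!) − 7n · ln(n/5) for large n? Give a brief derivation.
S_n ~ 7n · (ln 35 − 1) + O(ln n)

Stirling: ln((7n)!) = 7n ln(7n) − 7n + O(ln n).
  S_n = 7n ln(7n) − 7n − 7n ln(n/5) + O(ln n)
      = 7n ln(7n) − 7n ln n + 7n ln 5 − 7n + O(ln n)
      = 7n ln 7 + 7n ln 5 − 7n + O(ln n)
      = 7n (ln 35 − 1) + O(ln n).
Numerically ln(35) − 1 ≈ 2.5553.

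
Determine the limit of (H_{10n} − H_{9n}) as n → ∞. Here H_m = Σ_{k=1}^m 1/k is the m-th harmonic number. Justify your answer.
lim = ln(10/9)

Euler-Maclaurin gives H_m = ln m + γ + 1/(2m) + O(1/m^2). The γ and O(1/m) terms cancel in the difference:
  H_{10n} − H_{9n} = ln(10n) − ln(9n) + O(1/n) = ln(10/9) + O(1/n).
Hence the limit is ln(10/9).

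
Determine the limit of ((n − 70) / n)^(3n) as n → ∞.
lim = e^(−210)

Rewrite as (1 − 70/n)^(3n). By the standard limit (1 + x/n)^n → e^x, we have (1 − 70/n)^n → e^(−70), and raising to the 3rd power gives e^(−210).
More precisely, ln[(1 − 70/n)^(3n)] = 3n · ln(1 − 70/n) = 3n · (-70/n + O(1/n^2)) = -210 + O(1/n) → -210.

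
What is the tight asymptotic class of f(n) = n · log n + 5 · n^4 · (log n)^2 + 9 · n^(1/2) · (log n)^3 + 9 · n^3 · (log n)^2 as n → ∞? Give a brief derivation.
f(n) ∈ Θ(n^4 · (log n)^2)

Compare the terms by growth order. For large n, n^a · (log n)^b dominates n^a' · (log n)^b' iff a > a', or (a = a' and b > b'). Ranking the 4 terms shows the dominant one is 5 · n^4 · (log n)^2. Hence f(n) ∈ Θ(n^4 · (log n)^2).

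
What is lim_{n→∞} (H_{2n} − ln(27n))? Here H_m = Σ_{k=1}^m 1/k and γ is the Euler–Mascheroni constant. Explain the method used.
lim = ln(2/27) + γ

By Euler-Maclaurin, H_m = ln m + γ + O(1/m). So
  H_{2n} − ln(27n) = ln(2n) + γ − ln(27n) + O(1/n)
                       = ln(2/27) + γ + O(1/n).
Hence the limit is ln(2/27) + γ.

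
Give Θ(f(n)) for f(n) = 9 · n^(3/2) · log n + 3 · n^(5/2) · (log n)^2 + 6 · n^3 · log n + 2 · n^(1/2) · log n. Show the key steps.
f(n) ∈ Θ(n^3 · log n)

Compare the terms by growth order. For large n, n^a · (log n)^b dominates n^a' · (log n)^b' iff a > a', or (a = a' and b > b'). Ranking the 4 terms shows the dominant one is 6 · n^3 · log n. Hence f(n) ∈ Θ(n^3 · log n).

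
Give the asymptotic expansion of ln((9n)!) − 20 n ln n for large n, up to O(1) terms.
ln((9n)!) − 20 n ln n = −11 n ln n + 9(ln 9 − 1) n + (1/2) ln(2π·9n) + O(1/n)

Stirling: ln((9n)!) = 9n ln(9n) − 9n + (1/2) ln(2π·9n) + O(1/n).
Expand 9n ln(9n) = 9n (ln n + ln 9) = 9n ln n + 9n ln 9.
Subtract 20n ln n: leading term is (9 − 20) n ln n = −11 n ln n. The next term is 9n ln 9 − 9n = 9(ln 9 − 1) n. Then the (1/2) ln(2π·9n) correction.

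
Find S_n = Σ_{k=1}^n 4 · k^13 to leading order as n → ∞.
S_n ~ 2 · n^14 / 7

By integral comparison (Euler-Maclaurin), Σ_{k=1}^n 4 · k^13 = 4 · ∫_0^n x^13 dx + O(n^13) = 4 · n^14/14 = 2 · n^14 / 7 + O(n^13). (Equivalently, Faulhaber's formula gives the same leading term.)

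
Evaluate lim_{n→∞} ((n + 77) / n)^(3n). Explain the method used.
lim = e^231

Rewrite as (1 + 77/n)^(3n). By the standard limit (1 + x/n)^n → e^x, we have (1 + 77/n)^n → e^77, and raising to the 3rd power gives e^231.
More precisely, ln[(1 + 77/n)^(3n)] = 3n · ln(1 + 77/n) = 3n · (77/n + O(1/n^2)) = 231 + O(1/n) → 231.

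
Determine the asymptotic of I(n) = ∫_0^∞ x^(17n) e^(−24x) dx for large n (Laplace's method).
I(n) ~ (sqrt(2π·17n) / 24) · (17n/(24e))^(17n)

Write the integrand as exp(17n ln x − 24x) and set f(x) = 17n ln x − 24x. Then f'(x) = 17n/x − 24 = 0 at x* = 17n/24, and f''(x*) = −17n/x*^2 = −24^2/(17n). Laplace's method (interior maximum) gives
  I(n) ~ e^(f(x*)) · sqrt(2π / |f''(x*)|)
        = exp(17n ln(17n/24) − 17n) · sqrt(2π · 17n / 24^2)
        = (17n/24)^(17n) e^(−17n) · sqrt(2π·17n) / 24
        = (sqrt(2π·17n) / 24) · (17n/(24e))^(17n).
This matches Γ(17n+1)/24^(17n+1) with Stirling applied to Γ.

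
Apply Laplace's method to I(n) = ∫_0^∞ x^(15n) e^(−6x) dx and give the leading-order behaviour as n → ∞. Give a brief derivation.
I(n) ~ (sqrt(2π·15n) / 6) · (15n/(6e))^(15n)

Write the integrand as exp(15n ln x − 6x) and set f(x) = 15n ln x − 6x. Then f'(x) = 15n/x − 6 = 0 at x* = 15n/6, and f''(x*) = −15n/x*^2 = −6^2/(15n). Laplace's method (interior maximum) gives
  I(n) ~ e^(f(x*)) · sqrt(2π / |f''(x*)|)
        = exp(15n ln(15n/6) − 15n) · sqrt(2π · 15n / 6^2)
        = (15n/6)^(15n) e^(−15n) · sqrt(2π·15n) / 6
        = (sqrt(2π·15n) / 6) · (15n/(6e))^(15n).
This matches Γ(15n+1)/6^(15n+1) with Stirling applied to Γ.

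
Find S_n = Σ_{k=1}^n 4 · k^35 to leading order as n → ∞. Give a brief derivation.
S_n ~ n^36 / 9

By integral comparison (Euler-Maclaurin), Σ_{k=1}^n 4 · k^35 = 4 · ∫_0^n x^35 dx + O(n^35) = 4 · n^36/36 = n^36 / 9 + O(n^35). (Equivalently, Faulhaber's formula gives the same leading term.)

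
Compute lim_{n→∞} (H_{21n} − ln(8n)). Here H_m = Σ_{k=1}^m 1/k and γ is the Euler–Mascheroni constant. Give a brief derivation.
lim = ln(21/8) + γ

By Euler-Maclaurin, H_m = ln m + γ + O(1/m). So
  H_{21n} − ln(8n) = ln(21n) + γ − ln(8n) + O(1/n)
                       = ln(21/8) + γ + O(1/n).
Hence the limit is ln(21/8) + γ.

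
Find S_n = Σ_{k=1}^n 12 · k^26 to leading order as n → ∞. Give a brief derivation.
S_n ~ 4 · n^27 / 9

By integral comparison (Euler-Maclaurin), Σ_{k=1}^n 12 · k^26 = 12 · ∫_0^n x^26 dx + O(n^26) = 12 · n^27/27 = 4 · n^27 / 9 + O(n^26). (Equivalently, Faulhaber's formula gives the same leading term.)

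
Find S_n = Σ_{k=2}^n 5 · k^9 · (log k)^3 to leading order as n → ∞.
S_n ~ n^10 · (log n)^3 / 2

By integral comparison, S_n = ∫_1^n 5 · x^9 · (log x)^3 dx + O(n^9 · (log n)^3). For the integral, the leading term of ∫_1^n x^9 (log x)^3 dx is n^10/10 · (log n)^3 (by repeated integration by parts; each step lowers the log-exponent and produces a relatively O(1/log n) correction). Hence S_n ~ n^10 · (log n)^3 / 2.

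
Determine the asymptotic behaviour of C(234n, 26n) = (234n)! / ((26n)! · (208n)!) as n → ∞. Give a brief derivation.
C(234n, 26n) ~ (387420489/16777216)^(26n) · sqrt(9/(16π·26n))

Write N = 26n. Apply Stirling to each factorial:
  (9N)! ~ sqrt(2π·9N) · (9N/e)^(9N),
  N! ~ sqrt(2π N) · (N/e)^N,
  (8N)! ~ sqrt(2π·8N) · (8N/e)^(8N).
The exponential factors combine to (9N)^(9N) / (N^N · (8N)^(8N)) = 9^(9N)/8^(8N) = (9^9/8^8)^N = (387420489/16777216)^N.
The square-root prefactors combine to sqrt(2π·9N) / (sqrt(2π N)·sqrt(2π·8N)) = sqrt(9 / (2π·8·N)) = sqrt(9/(16π·26n)).
Substituting N = 26n: C(234n, 26n) ~ (387420489/16777216)^(26n) · sqrt(9/(16π·26n)).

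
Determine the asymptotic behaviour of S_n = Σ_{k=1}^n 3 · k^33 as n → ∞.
S_n ~ 3 · n^34 / 34

By integral comparison (Euler-Maclaurin), Σ_{k=1}^n 3 · k^33 = 3 · ∫_0^n x^33 dx + O(n^33) = 3 · n^34/34 + O(n^33). (Equivalently, Faulhaber's formula gives the same leading term.)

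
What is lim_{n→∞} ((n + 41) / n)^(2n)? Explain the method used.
lim = e^82

Rewrite as (1 + 41/n)^(2n). By the standard limit (1 + x/n)^n → e^x, we have (1 + 41/n)^n → e^41, and raising to the 2nd power gives e^82.
More precisely, ln[(1 + 41/n)^(2n)] = 2n · ln(1 + 41/n) = 2n · (41/n + O(1/n^2)) = 82 + O(1/n) → 82.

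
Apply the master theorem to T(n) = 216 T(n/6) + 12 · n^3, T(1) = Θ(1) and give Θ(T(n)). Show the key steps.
T(n) = Θ(n^3 log n)

log_6 216 = 3, and f(n) = 12 · n^3 = Θ(n^(log_6 216)). This is Case 2 of the master theorem: T(n) = Θ(f(n) · log n) = Θ(n^3 log n).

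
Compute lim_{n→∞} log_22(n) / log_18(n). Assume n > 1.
lim = ln(18) / ln(22) = log_22(18)

Change of base: log_22(n) = ln n / ln 22 and log_18(n) = ln n / ln 18. The ratio is (ln n / ln 22) · (ln 18 / ln n) = ln 18 / ln 22, a constant independent of n. So the limit is ln 18 / ln 22 = log_22(18).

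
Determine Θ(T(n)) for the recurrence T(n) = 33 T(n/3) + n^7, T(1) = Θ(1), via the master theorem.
T(n) = Θ(n^7)

log_3 33 ≈ 3.183. f(n) = n^7 dominates n^(log_3 33) since 7 > 3.183, and the regularity condition a·f(n/b) = 33·(n/3)^7 = (33/2187)·n^7 ≤ c·f(n) holds with c = 33/2187 ≈ 0.0151 < 1. So this is Case 3: T(n) = Θ(f(n)) = Θ(n^7).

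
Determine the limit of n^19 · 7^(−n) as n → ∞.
lim = 0

Exponentials with base > 1 dominate every fixed polynomial: for any fixed c, n^c / 7^n → 0 as n → ∞ (e.g. by the ratio test, or by writing 7^n = e^(n ln 7) and noting e^(n ln 7) / n^c → ∞). Hence n^19 · 7^(−n) = n^19 / 7^n → 0.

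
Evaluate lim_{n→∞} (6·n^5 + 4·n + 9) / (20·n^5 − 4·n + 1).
lim = 6/20 = 3/10

For large n the leading n^5 terms dominate both numerator and denominator. Dividing top and bottom by n^5, every other term tends to 0, leaving 6/20 = 3/10.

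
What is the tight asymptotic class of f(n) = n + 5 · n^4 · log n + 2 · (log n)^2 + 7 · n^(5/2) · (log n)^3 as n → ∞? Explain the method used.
f(n) ∈ Θ(n^4 · log n)

Compare the terms by growth order. For large n, n^a · (log n)^b dominates n^a' · (log n)^b' iff a > a', or (a = a' and b > b'). Ranking the 4 terms shows the dominant one is 5 · n^4 · log n. Hence f(n) ∈ Θ(n^4 · log n).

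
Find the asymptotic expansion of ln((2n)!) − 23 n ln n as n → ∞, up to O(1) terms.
ln((2n)!) − 23 n ln n = −21 n ln n + 2(ln 2 − 1) n + (1/2) ln(2π·2n) + O(1/n)

Stirling: ln((2n)!) = 2n ln(2n) − 2n + (1/2) ln(2π·2n) + O(1/n).
Expand 2n ln(2n) = 2n (ln n + ln 2) = 2n ln n + 2n ln 2.
Subtract 23n ln n: leading term is (2 − 23) n ln n = −21 n ln n. The next term is 2n ln 2 − 2n = 2(ln 2 − 1) n. Then the (1/2) ln(2π·2n) correction.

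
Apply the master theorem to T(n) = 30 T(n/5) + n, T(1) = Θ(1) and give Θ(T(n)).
T(n) = Θ(n^(log_5 30))

Master theorem: compare f(n) = n to n^(log_5 30) where log_5 30 ≈ 2.113. Since 1 < log_5 30, we have f(n) = O(n^(log_5 30 − ε)) for some ε > 0 — Case 1. Hence T(n) = Θ(n^(log_5 30)).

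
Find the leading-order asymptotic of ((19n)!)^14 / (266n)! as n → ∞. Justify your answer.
((19n)!)^14/(266n)! ~ ((2π·19n)^(13/2) / sqrt(14)) · 14^(−14·19n)  →  0

Write N = 19n. Stirling: N! ~ sqrt(2π N)(N/e)^N and (14N)! ~ sqrt(2π·14N)·(14N/e)^(14N).
  (N!)^14/(14N)! ~ (2π N)^(14/2) (N/e)^(14N) / [sqrt(2π·14N) (14N/e)^(14N)]
     = (2π N)^(14/2) / sqrt(2π·14N) · (N/(14N))^(14N)
     = (2π N)^((14−1)/2) / sqrt(14) · 14^(−14N).
Since 14^14 > 1, the factor 14^(−14N) decays exponentially, so the ratio → 0. Substituting N = 19n gives the stated form.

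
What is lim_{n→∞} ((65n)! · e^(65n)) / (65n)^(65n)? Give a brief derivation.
lim = ∞

Stirling: (65n)! ~ sqrt(2π·65n) · (65n/e)^(65n). Hence
  (65n)! · e^(65n) / (65n)^(65n) ~ sqrt(2π·65n) = sqrt(2π·65) · sqrt(n) → ∞.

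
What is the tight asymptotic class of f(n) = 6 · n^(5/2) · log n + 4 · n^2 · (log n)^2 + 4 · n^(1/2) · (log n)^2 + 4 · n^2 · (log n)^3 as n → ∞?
f(n) ∈ Θ(n^(5/2) · log n)

Compare the terms by growth order. For large n, n^a · (log n)^b dominates n^a' · (log n)^b' iff a > a', or (a = a' and b > b'). Ranking the 4 terms shows the dominant one is 6 · n^(5/2) · log n. Hence f(n) ∈ Θ(n^(5/2) · log n).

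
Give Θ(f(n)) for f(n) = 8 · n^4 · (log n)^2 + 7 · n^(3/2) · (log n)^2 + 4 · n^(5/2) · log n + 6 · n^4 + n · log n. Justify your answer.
f(n) ∈ Θ(n^4 · (log n)^2)

Compare the terms by growth order. For large n, n^a · (log n)^b dominates n^a' · (log n)^b' iff a > a', or (a = a' and b > b'). Ranking the 5 terms shows the dominant one is 8 · n^4 · (log n)^2. Hence f(n) ∈ Θ(n^4 · (log n)^2).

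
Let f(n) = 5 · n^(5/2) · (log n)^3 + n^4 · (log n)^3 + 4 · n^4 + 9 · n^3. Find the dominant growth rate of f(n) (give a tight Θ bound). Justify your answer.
f(n) ∈ Θ(n^4 · (log n)^3)

Compare the terms by growth order. For large n, n^a · (log n)^b dominates n^a' · (log n)^b' iff a > a', or (a = a' and b > b'). Ranking the 4 terms shows the dominant one is n^4 · (log n)^3. Hence f(n) ∈ Θ(n^4 · (log n)^3).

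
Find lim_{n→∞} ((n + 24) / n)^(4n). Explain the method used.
lim = e^96

Rewrite as (1 + 24/n)^(4n). By the standard limit (1 + x/n)^n → e^x, we have (1 + 24/n)^n → e^24, and raising to the 4th power gives e^96.
More precisely, ln[(1 + 24/n)^(4n)] = 4n · ln(1 + 24/n) = 4n · (24/n + O(1/n^2)) = 96 + O(1/n) → 96.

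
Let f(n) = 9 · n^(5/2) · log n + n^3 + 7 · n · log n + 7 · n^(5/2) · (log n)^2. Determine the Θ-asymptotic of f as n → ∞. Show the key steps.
f(n) ∈ Θ(n^3)

Compare the terms by growth order. For large n, n^a · (log n)^b dominates n^a' · (log n)^b' iff a > a', or (a = a' and b > b'). Ranking the 4 terms shows the dominant one is n^3. Hence f(n) ∈ Θ(n^3).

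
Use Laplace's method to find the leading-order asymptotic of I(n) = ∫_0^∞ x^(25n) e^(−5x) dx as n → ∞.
I(n) ~ (sqrt(2π·25n) / 5) · (25n/(5e))^(25n)

Write the integrand as exp(25n ln x − 5x) and set f(x) = 25n ln x − 5x. Then f'(x) = 25n/x − 5 = 0 at x* = 25n/5, and f''(x*) = −25n/x*^2 = −5^2/(25n). Laplace's method (interior maximum) gives
  I(n) ~ e^(f(x*)) · sqrt(2π / |f''(x*)|)
        = exp(25n ln(25n/5) − 25n) · sqrt(2π · 25n / 5^2)
        = (25n/5)^(25n) e^(−25n) · sqrt(2π·25n) / 5
        = (sqrt(2π·25n) / 5) · (25n/(5e))^(25n).
This matches Γ(25n+1)/5^(25n+1) with Stirling applied to Γ.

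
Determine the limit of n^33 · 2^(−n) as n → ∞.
lim = 0

Exponentials with base > 1 dominate every fixed polynomial: for any fixed c, n^c / 2^n → 0 as n → ∞ (e.g. by the ratio test, or by writing 2^n = e^(n ln 2) and noting e^(n ln 2) / n^c → ∞). Hence n^33 · 2^(−n) = n^33 / 2^n → 0.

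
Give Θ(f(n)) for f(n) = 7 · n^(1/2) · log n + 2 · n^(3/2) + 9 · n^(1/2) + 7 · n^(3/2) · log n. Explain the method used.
f(n) ∈ Θ(n^(3/2) · log n)

Compare the terms by growth order. For large n, n^a · (log n)^b dominates n^a' · (log n)^b' iff a > a', or (a = a' and b > b'). Ranking the 4 terms shows the dominant one is 7 · n^(3/2) · log n. Hence f(n) ∈ Θ(n^(3/2) · log n).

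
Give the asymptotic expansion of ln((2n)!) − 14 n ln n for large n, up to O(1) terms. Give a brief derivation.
ln((2n)!) − 14 n ln n = −12 n ln n + 2(ln 2 − 1) n + (1/2) ln(2π·2n) + O(1/n)

Stirling: ln((2n)!) = 2n ln(2n) − 2n + (1/2) ln(2π·2n) + O(1/n).
Expand 2n ln(2n) = 2n (ln n + ln 2) = 2n ln n + 2n ln 2.
Subtract 14n ln n: leading term is (2 − 14) n ln n = −12 n ln n. The next term is 2n ln 2 − 2n = 2(ln 2 − 1) n. Then the (1/2) ln(2π·2n) correction.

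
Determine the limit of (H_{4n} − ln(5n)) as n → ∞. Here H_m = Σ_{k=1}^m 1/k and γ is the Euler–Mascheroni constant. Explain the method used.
lim = ln(4/5) + γ

By Euler-Maclaurin, H_m = ln m + γ + O(1/m). So
  H_{4n} − ln(5n) = ln(4n) + γ − ln(5n) + O(1/n)
                       = ln(4/5) + γ + O(1/n).
Hence the limit is ln(4/5) + γ.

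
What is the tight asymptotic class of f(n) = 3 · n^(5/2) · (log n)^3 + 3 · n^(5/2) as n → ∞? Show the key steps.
f(n) ∈ Θ(n^(5/2) · (log n)^3)

Compare the terms by growth order. For large n, n^a · (log n)^b dominates n^a' · (log n)^b' iff a > a', or (a = a' and b > b'). Ranking the 2 terms shows the dominant one is 3 · n^(5/2) · (log n)^3. Hence f(n) ∈ Θ(n^(5/2) · (log n)^3).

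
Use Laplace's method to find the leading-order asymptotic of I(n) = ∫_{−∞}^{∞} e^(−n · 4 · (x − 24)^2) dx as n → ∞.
I(n) = sqrt(π/(4n))

Here φ(x) = 4 · (x − 24)^2 has its unique minimum at x* = 24 with φ(x*) = 0 and φ''(x*) = 8. Laplace's method gives
  I(n) ~ e^(−n φ(x*)) · sqrt(2π / (n · φ''(x*))) = sqrt(2π / (8n)) = sqrt(π/(4n)).
This is exact: substituting u = (x − 24)·sqrt(4n) gives I(n) = (1/sqrt(4n)) ∫_{−∞}^{∞} e^(−u^2) du = sqrt(π/(4n)).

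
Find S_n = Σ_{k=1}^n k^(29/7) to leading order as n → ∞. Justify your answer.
S_n ~ (7/36) · n^(36/7)

Integral comparison: Σ_{k=1}^n k^(29/7) = ∫_0^n x^(29/7) dx + O(n^(29/7)). The integral is n^(1 + 29/7) / (1 + 29/7) = n^((29+7)/7) / ((29+7)/7) = (7/36) · n^(36/7).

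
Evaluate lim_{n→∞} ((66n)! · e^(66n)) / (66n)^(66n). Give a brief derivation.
lim = ∞

Stirling: (66n)! ~ sqrt(2π·66n) · (66n/e)^(66n). Hence
  (66n)! · e^(66n) / (66n)^(66n) ~ sqrt(2π·66n) = sqrt(2π·66) · sqrt(n) → ∞.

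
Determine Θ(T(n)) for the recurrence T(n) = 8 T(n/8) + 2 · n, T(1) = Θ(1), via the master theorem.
T(n) = Θ(n log n)

log_8 8 = 1, and f(n) = 2 · n = Θ(n^(log_8 8)). This is Case 2 of the master theorem: T(n) = Θ(f(n) · log n) = Θ(n log n).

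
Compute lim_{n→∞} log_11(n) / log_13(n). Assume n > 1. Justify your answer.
lim = ln(13) / ln(11) = log_11(13)

Change of base: log_11(n) = ln n / ln 11 and log_13(n) = ln n / ln 13. The ratio is (ln n / ln 11) · (ln 13 / ln n) = ln 13 / ln 11, a constant independent of n. So the limit is ln 13 / ln 11 = log_11(13).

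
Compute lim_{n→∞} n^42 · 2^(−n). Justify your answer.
lim = 0

Exponentials with base > 1 dominate every fixed polynomial: for any fixed c, n^c / 2^n → 0 as n → ∞ (e.g. by the ratio test, or by writing 2^n = e^(n ln 2) and noting e^(n ln 2) / n^c → ∞). Hence n^42 · 2^(−n) = n^42 / 2^n → 0.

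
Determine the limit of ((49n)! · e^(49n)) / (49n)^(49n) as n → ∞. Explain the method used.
lim = ∞

Stirling: (49n)! ~ sqrt(2π·49n) · (49n/e)^(49n). Hence
  (49n)! · e^(49n) / (49n)^(49n) ~ sqrt(2π·49n) = sqrt(2π·49) · sqrt(n) → ∞.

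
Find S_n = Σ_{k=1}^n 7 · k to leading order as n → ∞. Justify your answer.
S_n ~ 7 · n^2 / 2

By integral comparison (Euler-Maclaurin), Σ_{k=1}^n 7 · k = 7 · ∫_0^n x^1 dx + O(n) = 7 · n^2/2 + O(n). (Equivalently, Faulhaber's formula gives the same leading term.)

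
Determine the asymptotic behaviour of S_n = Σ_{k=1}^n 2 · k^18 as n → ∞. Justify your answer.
S_n ~ 2 · n^19 / 19

By integral comparison (Euler-Maclaurin), Σ_{k=1}^n 2 · k^18 = 2 · ∫_0^n x^18 dx + O(n^18) = 2 · n^19/19 + O(n^18). (Equivalently, Faulhaber's formula gives the same leading term.)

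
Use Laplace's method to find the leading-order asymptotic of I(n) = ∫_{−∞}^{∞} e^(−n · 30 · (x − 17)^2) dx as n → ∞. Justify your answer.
I(n) = sqrt(π/(30n))

Here φ(x) = 30 · (x − 17)^2 has its unique minimum at x* = 17 with φ(x*) = 0 and φ''(x*) = 60. Laplace's method gives
  I(n) ~ e^(−n φ(x*)) · sqrt(2π / (n · φ''(x*))) = sqrt(2π / (60n)) = sqrt(π/(30n)).
This is exact: substituting u = (x − 17)·sqrt(30n) gives I(n) = (1/sqrt(30n)) ∫_{−∞}^{∞} e^(−u^2) du = sqrt(π/(30n)).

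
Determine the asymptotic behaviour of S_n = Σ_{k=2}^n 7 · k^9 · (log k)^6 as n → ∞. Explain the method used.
S_n ~ 7 · n^10 · (log n)^6 / 10

By integral comparison, S_n = ∫_1^n 7 · x^9 · (log x)^6 dx + O(n^9 · (log n)^6). For the integral, the leading term of ∫_1^n x^9 (log x)^6 dx is n^10/10 · (log n)^6 (by repeated integration by parts; each step lowers the log-exponent and produces a relatively O(1/log n) correction). Hence S_n ~ 7 · n^10 · (log n)^6 / 10.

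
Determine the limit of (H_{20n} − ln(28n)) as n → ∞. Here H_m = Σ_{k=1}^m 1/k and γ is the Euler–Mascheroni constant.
lim = ln(5/7) + γ

By Euler-Maclaurin, H_m = ln m + γ + O(1/m). So
  H_{20n} − ln(28n) = ln(20n) + γ − ln(28n) + O(1/n)
                       = ln(20/28) + γ + O(1/n).
Hence the limit is ln(20/28) + γ (= ln(5/7)).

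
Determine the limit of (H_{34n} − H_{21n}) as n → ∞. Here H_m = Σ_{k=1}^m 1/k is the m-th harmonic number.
lim = ln(34/21)

Euler-Maclaurin gives H_m = ln m + γ + 1/(2m) + O(1/m^2). The γ and O(1/m) terms cancel in the difference:
  H_{34n} − H_{21n} = ln(34n) − ln(21n) + O(1/n) = ln(34/21) + O(1/n).
Hence the limit is ln(34/21).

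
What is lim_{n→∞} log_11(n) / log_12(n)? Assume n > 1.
lim = ln(12) / ln(11) = log_11(12)

Change of base: log_11(n) = ln n / ln 11 and log_12(n) = ln n / ln 12. The ratio is (ln n / ln 11) · (ln 12 / ln n) = ln 12 / ln 11, a constant independent of n. So the limit is ln 12 / ln 11 = log_11(12).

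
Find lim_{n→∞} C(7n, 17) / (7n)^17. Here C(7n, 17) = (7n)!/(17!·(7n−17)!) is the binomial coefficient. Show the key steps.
lim = 1/17! = 1/355687428096000

With N = 7n → ∞: C(N, 17) / N^17 = [N(N−1)…(N−16)] / (17! · N^17) = (1/17!) · 1 · (1 − 1/(7n)) · … · (1 − 16/(7n)). Each factor → 1 as N → ∞, so the limit is 1/17! = 1/355687428096000.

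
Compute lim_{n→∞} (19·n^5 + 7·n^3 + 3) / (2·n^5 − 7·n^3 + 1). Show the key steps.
lim = 19/2

For large n the leading n^5 terms dominate both numerator and denominator. Dividing top and bottom by n^5, every other term tends to 0, leaving 19/2.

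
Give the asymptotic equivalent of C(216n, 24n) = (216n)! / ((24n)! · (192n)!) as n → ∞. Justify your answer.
C(216n, 24n) ~ (387420489/16777216)^(24n) · sqrt(9/(16π·24n))

Write N = 24n. Apply Stirling to each factorial:
  (9N)! ~ sqrt(2π·9N) · (9N/e)^(9N),
  N! ~ sqrt(2π N) · (N/e)^N,
  (8N)! ~ sqrt(2π·8N) · (8N/e)^(8N).
The exponential factors combine to (9N)^(9N) / (N^N · (8N)^(8N)) = 9^(9N)/8^(8N) = (9^9/8^8)^N = (387420489/16777216)^N.
The square-root prefactors combine to sqrt(2π·9N) / (sqrt(2π N)·sqrt(2π·8N)) = sqrt(9 / (2π·8·N)) = sqrt(9/(16π·24n)).
Substituting N = 24n: C(216n, 24n) ~ (387420489/16777216)^(24n) · sqrt(9/(16π·24n)).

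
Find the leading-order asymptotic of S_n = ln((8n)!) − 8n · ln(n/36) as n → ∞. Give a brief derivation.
S_n ~ 8n · (ln 288 − 1) + O(ln n)

Stirling: ln((8n)!) = 8n ln(8n) − 8n + O(ln n).
  S_n = 8n ln(8n) − 8n − 8n ln(n/36) + O(ln n)
      = 8n ln(8n) − 8n ln n + 8n ln 36 − 8n + O(ln n)
      = 8n ln 8 + 8n ln 36 − 8n + O(ln n)
      = 8n (ln 288 − 1) + O(ln n).
Numerically ln(288) − 1 ≈ 4.6630.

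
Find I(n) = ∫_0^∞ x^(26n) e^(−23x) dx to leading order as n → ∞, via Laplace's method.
I(n) ~ (sqrt(2π·26n) / 23) · (26n/(23e))^(26n)

Write the integrand as exp(26n ln x − 23x) and set f(x) = 26n ln x − 23x. Then f'(x) = 26n/x − 23 = 0 at x* = 26n/23, and f''(x*) = −26n/x*^2 = −23^2/(26n). Laplace's method (interior maximum) gives
  I(n) ~ e^(f(x*)) · sqrt(2π / |f''(x*)|)
        = exp(26n ln(26n/23) − 26n) · sqrt(2π · 26n / 23^2)
        = (26n/23)^(26n) e^(−26n) · sqrt(2π·26n) / 23
        = (sqrt(2π·26n) / 23) · (26n/(23e))^(26n).
This matches Γ(26n+1)/23^(26n+1) with Stirling applied to Γ.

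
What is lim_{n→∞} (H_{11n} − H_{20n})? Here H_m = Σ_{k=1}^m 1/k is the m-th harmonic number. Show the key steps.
lim = ln(11/20)

Euler-Maclaurin gives H_m = ln m + γ + 1/(2m) + O(1/m^2). The γ and O(1/m) terms cancel in the difference:
  H_{11n} − H_{20n} = ln(11n) − ln(20n) + O(1/n) = ln(11/20) + O(1/n).
Hence the limit is ln(11/20).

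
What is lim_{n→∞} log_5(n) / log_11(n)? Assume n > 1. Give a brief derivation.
lim = ln(11) / ln(5) = log_5(11)

Change of base: log_5(n) = ln n / ln 5 and log_11(n) = ln n / ln 11. The ratio is (ln n / ln 5) · (ln 11 / ln n) = ln 11 / ln 5, a constant independent of n. So the limit is ln 11 / ln 5 = log_5(11).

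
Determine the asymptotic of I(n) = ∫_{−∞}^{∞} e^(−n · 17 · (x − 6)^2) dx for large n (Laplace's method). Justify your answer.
I(n) = sqrt(π/(17n))

Here φ(x) = 17 · (x − 6)^2 has its unique minimum at x* = 6 with φ(x*) = 0 and φ''(x*) = 34. Laplace's method gives
  I(n) ~ e^(−n φ(x*)) · sqrt(2π / (n · φ''(x*))) = sqrt(2π / (34n)) = sqrt(π/(17n)).
This is exact: substituting u = (x − 6)·sqrt(17n) gives I(n) = (1/sqrt(17n)) ∫_{−∞}^{∞} e^(−u^2) du = sqrt(π/(17n)).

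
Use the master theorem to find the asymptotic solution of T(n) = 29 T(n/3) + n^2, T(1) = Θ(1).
T(n) = Θ(n^(log_3 29))

Master theorem: compare f(n) = n^2 to n^(log_3 29) where log_3 29 ≈ 3.065. Since 2 < log_3 29, we have f(n) = O(n^(log_3 29 − ε)) for some ε > 0 — Case 1. Hence T(n) = Θ(n^(log_3 29)).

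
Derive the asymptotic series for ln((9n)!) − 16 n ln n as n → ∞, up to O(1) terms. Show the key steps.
ln((9n)!) − 16 n ln n = −7 n ln n + 9(ln 9 − 1) n + (1/2) ln(2π·9n) + O(1/n)

Stirling: ln((9n)!) = 9n ln(9n) − 9n + (1/2) ln(2π·9n) + O(1/n).
Expand 9n ln(9n) = 9n (ln n + ln 9) = 9n ln n + 9n ln 9.
Subtract 16n ln n: leading term is (9 − 16) n ln n = −7 n ln n. The next term is 9n ln 9 − 9n = 9(ln 9 − 1) n. Then the (1/2) ln(2π·9n) correction.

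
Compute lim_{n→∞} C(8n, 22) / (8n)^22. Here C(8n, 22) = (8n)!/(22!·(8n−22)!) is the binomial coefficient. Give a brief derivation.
lim = 1/22! = 1/1124000727777607680000

With N = 8n → ∞: C(N, 22) / N^22 = [N(N−1)…(N−21)] / (22! · N^22) = (1/22!) · 1 · (1 − 1/(8n)) · … · (1 − 21/(8n)). Each factor → 1 as N → ∞, so the limit is 1/22! = 1/1124000727777607680000.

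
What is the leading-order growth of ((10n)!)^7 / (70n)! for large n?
((10n)!)^7/(70n)! ~ ((2π·10n)^(6/2) / sqrt(7)) · 7^(−7·10n)  →  0

Write N = 10n. Stirling: N! ~ sqrt(2π N)(N/e)^N and (7N)! ~ sqrt(2π·7N)·(7N/e)^(7N).
  (N!)^7/(7N)! ~ (2π N)^(7/2) (N/e)^(7N) / [sqrt(2π·7N) (7N/e)^(7N)]
     = (2π N)^(7/2) / sqrt(2π·7N) · (N/(7N))^(7N)
     = (2π N)^((7−1)/2) / sqrt(7) · 7^(−7N).
Since 7^7 > 1, the factor 7^(−7N) decays exponentially, so the ratio → 0. Substituting N = 10n gives the stated form.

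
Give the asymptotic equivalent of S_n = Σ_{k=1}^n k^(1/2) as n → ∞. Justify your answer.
S_n ~ (2/3) · n^(3/2)

Integral comparison: Σ_{k=1}^n k^(1/2) = ∫_0^n x^(1/2) dx + O(n^(1/2)). The integral is n^(1 + 1/2) / (1 + 1/2) = n^((1+2)/2) / ((1+2)/2) = (2/3) · n^(3/2).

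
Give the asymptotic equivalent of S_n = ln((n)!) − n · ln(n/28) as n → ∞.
S_n ~ n · (ln 28 − 1) + O(ln n)

Stirling: ln((n)!) = n ln(n) − n + O(ln n).
  S_n = n ln(n) − n − n ln(n/28) + O(ln n)
      = n ln(n) − n ln n + n ln 28 − n + O(ln n)
      = n ln 28 − n + O(ln n)
      = n (ln 28 − 1) + O(ln n).
Numerically ln(28) − 1 ≈ 2.3322.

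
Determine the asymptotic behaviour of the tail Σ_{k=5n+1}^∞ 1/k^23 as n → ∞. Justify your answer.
Σ_{k>5n} 1/k^23 ~ 1/(22 · (5n)^22)

Compare to the integral: ∫_{5n}^∞ x^(−23) dx = [−x^(−22)/22]_{5n}^∞ = 1/((23−1)·(5n)^22). Euler-Maclaurin then gives
  Σ_{k>5n} 1/k^23 = ∫_{5n}^∞ dx/x^23 − 1/(2·(5n)^23) + O(1/(5n)^24).
(Equivalently this is ζ(23) − Σ_{k≤5n} 1/k^23.)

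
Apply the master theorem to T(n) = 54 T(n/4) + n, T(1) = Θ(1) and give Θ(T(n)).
T(n) = Θ(n^(log_4 54))

Master theorem: compare f(n) = n to n^(log_4 54) where log_4 54 ≈ 2.877. Since 1 < log_4 54, we have f(n) = O(n^(log_4 54 − ε)) for some ε > 0 — Case 1. Hence T(n) = Θ(n^(log_4 54)).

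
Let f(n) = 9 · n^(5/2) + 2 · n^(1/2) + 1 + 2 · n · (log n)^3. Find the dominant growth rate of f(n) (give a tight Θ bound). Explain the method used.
f(n) ∈ Θ(n^(5/2))

Compare the terms by growth order. For large n, n^a · (log n)^b dominates n^a' · (log n)^b' iff a > a', or (a = a' and b > b'). Ranking the 4 terms shows the dominant one is 9 · n^(5/2). Hence f(n) ∈ Θ(n^(5/2)).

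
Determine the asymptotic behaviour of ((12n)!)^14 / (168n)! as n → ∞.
((12n)!)^14/(168n)! ~ ((2π·12n)^(13/2) / sqrt(14)) · 14^(−14·12n)  →  0

Write N = 12n. Stirling: N! ~ sqrt(2π N)(N/e)^N and (14N)! ~ sqrt(2π·14N)·(14N/e)^(14N).
  (N!)^14/(14N)! ~ (2π N)^(14/2) (N/e)^(14N) / [sqrt(2π·14N) (14N/e)^(14N)]
     = (2π N)^(14/2) / sqrt(2π·14N) · (N/(14N))^(14N)
     = (2π N)^((14−1)/2) / sqrt(14) · 14^(−14N).
Since 14^14 > 1, the factor 14^(−14N) decays exponentially, so the ratio → 0. Substituting N = 12n gives the stated form.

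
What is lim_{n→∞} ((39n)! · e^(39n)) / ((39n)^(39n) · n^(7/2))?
lim = 0

Stirling: (39n)! ~ sqrt(2π·39n) · (39n/e)^(39n). Hence
  (39n)! · e^(39n) / (39n)^(39n) ~ sqrt(2π·39n).
Dividing by n^(7/2): sqrt(2π·39n) / n^(7/2) = sqrt(2π·39) · n^((1−7)/2), so the expression behaves like sqrt(2π·39) · n^((1−7)/2) → 0.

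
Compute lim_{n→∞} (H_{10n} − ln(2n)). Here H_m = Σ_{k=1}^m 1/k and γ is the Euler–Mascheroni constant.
lim = ln 5 + γ

By Euler-Maclaurin, H_m = ln m + γ + O(1/m). So
  H_{10n} − ln(2n) = ln(10n) + γ − ln(2n) + O(1/n)
                       = ln(10/2) + γ + O(1/n).
Hence the limit is ln(10/2) + γ (= ln 5).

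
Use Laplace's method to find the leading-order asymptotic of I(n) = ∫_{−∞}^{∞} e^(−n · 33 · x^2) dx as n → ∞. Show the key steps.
I(n) = sqrt(π/(33n))

Here φ(x) = 33 · x^2 has its unique minimum at x* = 0 with φ(x*) = 0 and φ''(x*) = 66. Laplace's method gives
  I(n) ~ e^(−n φ(x*)) · sqrt(2π / (n · φ''(x*))) = sqrt(2π / (66n)) = sqrt(π/(33n)).
This is exact: substituting u = (x − 0)·sqrt(33n) gives I(n) = (1/sqrt(33n)) ∫_{−∞}^{∞} e^(−u^2) du = sqrt(π/(33n)).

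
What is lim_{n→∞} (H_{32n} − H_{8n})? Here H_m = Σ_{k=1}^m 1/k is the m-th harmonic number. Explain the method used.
lim = ln(32/8) = ln 4

Euler-Maclaurin gives H_m = ln m + γ + 1/(2m) + O(1/m^2). The γ and O(1/m) terms cancel in the difference:
  H_{32n} − H_{8n} = ln(32n) − ln(8n) + O(1/n) = ln(32/8) + O(1/n).
Hence the limit is ln(32/8) = ln 4.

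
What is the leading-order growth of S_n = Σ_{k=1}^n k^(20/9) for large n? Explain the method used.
S_n ~ (9/29) · n^(29/9)

Integral comparison: Σ_{k=1}^n k^(20/9) = ∫_0^n x^(20/9) dx + O(n^(20/9)). The integral is n^(1 + 20/9) / (1 + 20/9) = n^((20+9)/9) / ((20+9)/9) = (9/29) · n^(29/9).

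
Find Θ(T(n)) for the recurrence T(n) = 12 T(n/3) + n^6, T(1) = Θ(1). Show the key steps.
T(n) = Θ(n^6)

log_3 12 ≈ 2.262. f(n) = n^6 dominates n^(log_3 12) since 6 > 2.262, and the regularity condition a·f(n/b) = 12·(n/3)^6 = (12/729)·n^6 ≤ c·f(n) holds with c = 12/729 ≈ 0.0165 < 1. So this is Case 3: T(n) = Θ(f(n)) = Θ(n^6).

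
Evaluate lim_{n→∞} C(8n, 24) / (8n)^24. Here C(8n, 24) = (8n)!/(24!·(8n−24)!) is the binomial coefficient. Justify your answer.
lim = 1/24! = 1/620448401733239439360000

With N = 8n → ∞: C(N, 24) / N^24 = [N(N−1)…(N−23)] / (24! · N^24) = (1/24!) · 1 · (1 − 1/(8n)) · … · (1 − 23/(8n)). Each factor → 1 as N → ∞, so the limit is 1/24! = 1/620448401733239439360000.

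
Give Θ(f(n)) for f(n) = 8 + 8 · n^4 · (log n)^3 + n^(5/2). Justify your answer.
f(n) ∈ Θ(n^4 · (log n)^3)

Compare the terms by growth order. For large n, n^a · (log n)^b dominates n^a' · (log n)^b' iff a > a', or (a = a' and b > b'). Ranking the 3 terms shows the dominant one is 8 · n^4 · (log n)^3. Hence f(n) ∈ Θ(n^4 · (log n)^3).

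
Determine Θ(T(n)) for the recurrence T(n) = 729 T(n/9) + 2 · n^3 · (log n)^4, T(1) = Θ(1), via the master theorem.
T(n) = Θ(n^3 · (log n)^5)

Here log_9 729 = 3 and f(n) = 2 · n^3 · (log n)^4 = Θ(n^(log_9 729) · (log n)^4). This is the extended Case 2 of the master theorem (f matches the critical exponent up to log factors), giving T(n) = Θ(n^(log_9 729) · (log n)^(4+1)) = Θ(n^3 · (log n)^5).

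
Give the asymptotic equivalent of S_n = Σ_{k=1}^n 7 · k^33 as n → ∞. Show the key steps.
S_n ~ 7 · n^34 / 34

By integral comparison (Euler-Maclaurin), Σ_{k=1}^n 7 · k^33 = 7 · ∫_0^n x^33 dx + O(n^33) = 7 · n^34/34 + O(n^33). (Equivalently, Faulhaber's formula gives the same leading term.)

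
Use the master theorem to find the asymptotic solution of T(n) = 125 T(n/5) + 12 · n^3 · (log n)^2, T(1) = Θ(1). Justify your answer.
T(n) = Θ(n^3 · (log n)^3)

Here log_5 125 = 3 and f(n) = 12 · n^3 · (log n)^2 = Θ(n^(log_5 125) · (log n)^2). This is the extended Case 2 of the master theorem (f matches the critical exponent up to log factors), giving T(n) = Θ(n^(log_5 125) · (log n)^(2+1)) = Θ(n^3 · (log n)^3).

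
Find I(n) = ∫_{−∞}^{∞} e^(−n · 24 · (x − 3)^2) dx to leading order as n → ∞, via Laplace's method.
I(n) = sqrt(π/(24n))

Here φ(x) = 24 · (x − 3)^2 has its unique minimum at x* = 3 with φ(x*) = 0 and φ''(x*) = 48. Laplace's method gives
  I(n) ~ e^(−n φ(x*)) · sqrt(2π / (n · φ''(x*))) = sqrt(2π / (48n)) = sqrt(π/(24n)).
This is exact: substituting u = (x − 3)·sqrt(24n) gives I(n) = (1/sqrt(24n)) ∫_{−∞}^{∞} e^(−u^2) du = sqrt(π/(24n)).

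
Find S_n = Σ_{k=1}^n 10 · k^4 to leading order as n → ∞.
S_n ~ 2 · n^5

By integral comparison (Euler-Maclaurin), Σ_{k=1}^n 10 · k^4 = 10 · ∫_0^n x^4 dx + O(n^4) = 10 · n^5/5 = 2 · n^5 + O(n^4). (Equivalently, Faulhaber's formula gives the same leading term.)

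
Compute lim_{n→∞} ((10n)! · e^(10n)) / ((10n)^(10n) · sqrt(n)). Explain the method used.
lim = sqrt(2π·10)

Stirling: (10n)! ~ sqrt(2π·10n) · (10n/e)^(10n). Hence
  (10n)! · e^(10n) / (10n)^(10n) ~ sqrt(2π·10n).
Dividing by sqrt(n): sqrt(2π·10n) / sqrt(n) = sqrt(2π·10) · n^((1−1)/2), so the limit is sqrt(2π·10).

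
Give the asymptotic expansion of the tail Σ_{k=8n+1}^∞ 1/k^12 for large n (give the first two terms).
Σ_{k>8n} 1/k^12 = 1/(11 · (8n)^11) − 1/(2 · (8n)^12) + O(1/(8n)^13)

Compare to the integral: ∫_{8n}^∞ x^(−12) dx = [−x^(−11)/11]_{8n}^∞ = 1/((12−1)·(8n)^11). The Euler-Maclaurin correction adds −f(8n)/2 = −1/(2·(8n)^12). Euler-Maclaurin then gives
  Σ_{k>8n} 1/k^12 = ∫_{8n}^∞ dx/x^12 − 1/(2·(8n)^12) + O(1/(8n)^13).
(Equivalently this is ζ(12) − Σ_{k≤8n} 1/k^12.)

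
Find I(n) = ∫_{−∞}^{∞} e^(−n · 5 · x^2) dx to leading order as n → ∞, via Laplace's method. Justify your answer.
I(n) = sqrt(π/(5n))

Here φ(x) = 5 · x^2 has its unique minimum at x* = 0 with φ(x*) = 0 and φ''(x*) = 10. Laplace's method gives
  I(n) ~ e^(−n φ(x*)) · sqrt(2π / (n · φ''(x*))) = sqrt(2π / (10n)) = sqrt(π/(5n)).
This is exact: substituting u = (x − 0)·sqrt(5n) gives I(n) = (1/sqrt(5n)) ∫_{−∞}^{∞} e^(−u^2) du = sqrt(π/(5n)).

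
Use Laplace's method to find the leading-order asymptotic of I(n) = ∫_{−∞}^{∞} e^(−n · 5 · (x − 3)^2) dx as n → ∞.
I(n) = sqrt(π/(5n))

Here φ(x) = 5 · (x − 3)^2 has its unique minimum at x* = 3 with φ(x*) = 0 and φ''(x*) = 10. Laplace's method gives
  I(n) ~ e^(−n φ(x*)) · sqrt(2π / (n · φ''(x*))) = sqrt(2π / (10n)) = sqrt(π/(5n)).
This is exact: substituting u = (x − 3)·sqrt(5n) gives I(n) = (1/sqrt(5n)) ∫_{−∞}^{∞} e^(−u^2) du = sqrt(π/(5n)).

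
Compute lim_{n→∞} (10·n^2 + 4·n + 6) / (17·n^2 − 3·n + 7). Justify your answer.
lim = 10/17

For large n the leading n^2 terms dominate both numerator and denominator. Dividing top and bottom by n^2, every other term tends to 0, leaving 10/17.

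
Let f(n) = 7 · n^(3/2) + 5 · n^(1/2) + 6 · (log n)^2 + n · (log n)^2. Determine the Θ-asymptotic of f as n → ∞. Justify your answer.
f(n) ∈ Θ(n^(3/2))

Compare the terms by growth order. For large n, n^a · (log n)^b dominates n^a' · (log n)^b' iff a > a', or (a = a' and b > b'). Ranking the 4 terms shows the dominant one is 7 · n^(3/2). Hence f(n) ∈ Θ(n^(3/2)).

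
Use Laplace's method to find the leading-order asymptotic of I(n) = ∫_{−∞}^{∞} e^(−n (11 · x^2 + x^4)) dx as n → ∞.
I(n) ~ sqrt(π/(11n))

φ(x) = 11 · x^2 + x^4 has its unique global minimum at x* = 0 (since φ'(x) = 22x + 4x^3 = 0 only at x = 0 for real x with both coefficients positive, and φ → ∞ as |x| → ∞). At x* = 0, φ(0) = 0 and φ''(0) = 22. Laplace's method then gives
  I(n) ~ sqrt(2π / (n · φ''(0))) · e^(−n φ(0)) = sqrt(2π / (22n)) = sqrt(π/(11n)).
The x^4 term contributes only at subleading order (an O(1/n) relative correction).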